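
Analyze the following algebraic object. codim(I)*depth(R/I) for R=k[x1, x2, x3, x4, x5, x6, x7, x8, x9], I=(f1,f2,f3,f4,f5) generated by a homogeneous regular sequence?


codim=5, depth=dim(R/I)=9-5=4
Product=5*4=20


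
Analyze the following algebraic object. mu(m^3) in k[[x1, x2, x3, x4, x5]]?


C(n+d-1,d)=C(7,3)=35


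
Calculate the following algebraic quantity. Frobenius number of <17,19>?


gcd(17,19)=1 => F=ab-a-b=17*19-17-19=323-36=287


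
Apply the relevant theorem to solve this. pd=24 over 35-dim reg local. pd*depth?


pd+depth=35
depth=35-24=11
pd*depth=24*11=264


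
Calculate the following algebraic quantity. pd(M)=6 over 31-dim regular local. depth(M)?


pd+depth=depth(R)=31
depth=31-6=25


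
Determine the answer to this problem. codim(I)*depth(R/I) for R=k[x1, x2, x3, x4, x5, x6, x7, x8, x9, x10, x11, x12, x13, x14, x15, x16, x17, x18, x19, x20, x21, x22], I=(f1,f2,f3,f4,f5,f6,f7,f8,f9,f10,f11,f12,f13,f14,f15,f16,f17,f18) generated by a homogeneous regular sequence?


codim=18, depth=dim(R/I)=22-18=4
Product=18*4=72


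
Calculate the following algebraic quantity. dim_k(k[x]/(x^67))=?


Basis: 1,x,...,x^66
dim=67


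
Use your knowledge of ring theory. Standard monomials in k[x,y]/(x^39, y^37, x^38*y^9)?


k[x,y]/I, I = (x^39, y^37, x^38*y^9)
Rect: 39x37=1443. Corner: (39-38)x(37-9)=28.
dim = 1443-28 = 1415


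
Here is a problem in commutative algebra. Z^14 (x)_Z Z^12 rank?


rank(M(x)N) = rank(M)*rank(N)
14*12 = 168


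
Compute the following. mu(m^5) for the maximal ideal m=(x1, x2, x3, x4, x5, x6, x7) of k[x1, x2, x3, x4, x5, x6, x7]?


Graded Nakayama: mu(m^d) = dim_k (m^d/m^(d+1)) = #degree-5 monomials in 7 vars
C(n+d-1,d)=C(11,5)=462


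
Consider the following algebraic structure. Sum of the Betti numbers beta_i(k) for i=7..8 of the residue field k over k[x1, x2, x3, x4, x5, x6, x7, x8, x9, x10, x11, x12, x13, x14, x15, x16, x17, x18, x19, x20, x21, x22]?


Koszul resolution: beta_i(k)=C(n,i), n=22
C(22,7)=170544, C(22,8)=319770
Sum=490314


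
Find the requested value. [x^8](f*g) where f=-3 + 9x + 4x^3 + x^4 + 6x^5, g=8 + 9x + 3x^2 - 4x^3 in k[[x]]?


[x^8] = sum a_i*b_j, i+j=8
  6*-4=-24
Sum=-24


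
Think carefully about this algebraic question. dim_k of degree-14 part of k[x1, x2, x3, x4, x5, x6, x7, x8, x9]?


C(d+n-1,n-1)=C(22,8)=319770


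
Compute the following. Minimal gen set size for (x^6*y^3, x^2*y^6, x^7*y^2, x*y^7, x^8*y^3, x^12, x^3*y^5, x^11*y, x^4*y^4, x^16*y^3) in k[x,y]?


Remove redundant (divisible by others).
x^16*y^3 redundant.
x^8*y^3 redundant.
Min: x^12, x^11*y, x^7*y^2, x^6*y^3, x^4*y^4, x^3*y^5, x^2*y^6, x*y^7
Count=8


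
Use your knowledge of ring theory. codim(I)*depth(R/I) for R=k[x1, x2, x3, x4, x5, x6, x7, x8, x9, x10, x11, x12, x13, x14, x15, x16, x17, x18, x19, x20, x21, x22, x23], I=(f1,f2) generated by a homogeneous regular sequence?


codim=2, depth=dim(R/I)=23-2=21
Product=2*21=42


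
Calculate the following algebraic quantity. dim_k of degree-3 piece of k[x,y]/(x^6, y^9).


k[x,y], I = (x^6, y^9), d = 3
Need i < 6 and d-i < 9.
Range: 0 <= i <= 3.
H(3) = 4


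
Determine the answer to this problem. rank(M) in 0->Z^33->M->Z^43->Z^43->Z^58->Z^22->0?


Alt sum=0:
(-1)^0*33 + (-1)^1*? + (-1)^2*43 + (-1)^3*43 + (-1)^4*58 + (-1)^5*22=0
rank(M)=69


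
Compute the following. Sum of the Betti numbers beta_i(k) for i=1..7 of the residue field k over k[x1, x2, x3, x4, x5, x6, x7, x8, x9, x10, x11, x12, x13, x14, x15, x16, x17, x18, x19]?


Koszul resolution: beta_i(k)=C(n,i), n=19
C(19,1)=19, C(19,2)=171, C(19,3)=969, C(19,4)=3876, C(19,5)=11628, C(19,6)=27132, C(19,7)=50388
Sum=94183


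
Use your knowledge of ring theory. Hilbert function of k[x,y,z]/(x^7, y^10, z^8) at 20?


Need i<7, j<10, k<8 with i+j+k=20.
For each i, j ranges over max(0,20-i-7)..min(9,20-i):
  i=0: j in [13,9] -> 0
  i=1: j in [12,9] -> 0
  i=2: j in [11,9] -> 0
  i=3: j in [10,9] -> 0
  i=4: j in [9,9] -> 1
  i=5: j in [8,9] -> 2
  i=6: j in [7,9] -> 3
H(20) = 0+0+0+0+1+2+3 = 6


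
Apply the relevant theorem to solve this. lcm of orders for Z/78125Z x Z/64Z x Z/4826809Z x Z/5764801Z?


Exponent = lcm of the cyclic orders; pairwise coprime => product.
5^7*2^6*13^6*7^8=78125*64*4826809*5764801=139127966750045000000


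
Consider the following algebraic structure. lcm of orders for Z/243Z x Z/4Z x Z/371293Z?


Exponent = lcm of the cyclic orders; pairwise coprime => product.
3^5*2^2*13^5=243*4*371293=360896796


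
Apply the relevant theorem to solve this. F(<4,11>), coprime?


gcd(4,11)=1 => F=ab-a-b=4*11-4-11=44-15=29


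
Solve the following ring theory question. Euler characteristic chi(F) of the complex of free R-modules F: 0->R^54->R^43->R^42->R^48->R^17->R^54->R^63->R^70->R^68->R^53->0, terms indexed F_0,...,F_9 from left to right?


chi = sum (-1)^i * rank:
(-1)^0*54=54
(-1)^1*43=-43
(-1)^2*42=42
(-1)^3*48=-48
(-1)^4*17=17
(-1)^5*54=-54
(-1)^6*63=63
(-1)^7*70=-70
(-1)^8*68=68
(-1)^9*53=-53
chi=-24


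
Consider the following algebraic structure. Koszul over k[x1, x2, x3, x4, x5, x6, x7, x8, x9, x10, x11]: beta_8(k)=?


C(n,i)=C(11,8)=165


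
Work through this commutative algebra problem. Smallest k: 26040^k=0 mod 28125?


26040^k mod 28125:
k=1: 26040
k=2: 15975
k=3: 20250
k=4: 22500
k=5: 0
First zero at k = 5


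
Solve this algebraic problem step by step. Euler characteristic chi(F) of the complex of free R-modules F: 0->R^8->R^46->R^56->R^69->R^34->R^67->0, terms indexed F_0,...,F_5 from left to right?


chi = sum (-1)^i * rank:
(-1)^0*8=8
(-1)^1*46=-46
(-1)^2*56=56
(-1)^3*69=-69
(-1)^4*34=34
(-1)^5*67=-67
chi=-84


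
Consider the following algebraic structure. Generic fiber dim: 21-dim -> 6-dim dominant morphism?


dim(fiber)=dim(X)-dim(Y)=21-6=15


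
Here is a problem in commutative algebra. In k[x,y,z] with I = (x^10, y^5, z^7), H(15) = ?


Need i<10, j<5, k<7 with i+j+k=15.
For each i, j ranges over max(0,15-i-6)..min(4,15-i):
  i=0: j in [9,4] -> 0
  i=1: j in [8,4] -> 0
  i=2: j in [7,4] -> 0
  i=3: j in [6,4] -> 0
  i=4: j in [5,4] -> 0
  i=5: j in [4,4] -> 1
  i=6: j in [3,4] -> 2
  i=7: j in [2,4] -> 3
  i=8: j in [1,4] -> 4
  i=9: j in [0,4] -> 5
H(15) = 0+0+0+0+0+1+2+3+4+5 = 15


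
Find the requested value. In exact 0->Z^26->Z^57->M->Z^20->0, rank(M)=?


Alt sum=0:
(-1)^0*26 + (-1)^1*57 + (-1)^2*? + (-1)^3*20=0
rank(M)=51


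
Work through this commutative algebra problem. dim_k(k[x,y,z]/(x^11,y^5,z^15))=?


Basis: x^iy^jz^k, i<11,j<5,k<15
11*5*15=825


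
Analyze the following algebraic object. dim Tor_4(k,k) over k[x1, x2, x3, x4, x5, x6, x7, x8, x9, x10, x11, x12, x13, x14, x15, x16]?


Koszul: C(n,i)=C(16,4)=1820


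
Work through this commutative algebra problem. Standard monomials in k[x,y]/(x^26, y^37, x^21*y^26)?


k[x,y]/I, I = (x^26, y^37, x^21*y^26)
Rect: 26x37=962. Corner: (26-21)x(37-26)=55.
dim = 962-55 = 907


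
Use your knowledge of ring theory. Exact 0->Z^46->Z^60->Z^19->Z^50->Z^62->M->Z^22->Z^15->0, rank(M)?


Alt sum=0:
(-1)^0*46 + (-1)^1*60 + (-1)^2*19 + (-1)^3*50 + (-1)^4*62 + (-1)^5*? + (-1)^6*22 + (-1)^7*15=0
rank(M)=24


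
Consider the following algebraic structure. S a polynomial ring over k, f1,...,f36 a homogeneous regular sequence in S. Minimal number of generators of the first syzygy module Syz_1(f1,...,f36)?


Regular sequence => Koszul complex is the minimal free resolution.
Syz_1 minimally generated by Koszul relations f_i*e_j - f_j*e_i (i<j): mu(Syz_1) = beta_2 = C(m,2) = m(m-1)/2
m=36
36*35/2 = 630


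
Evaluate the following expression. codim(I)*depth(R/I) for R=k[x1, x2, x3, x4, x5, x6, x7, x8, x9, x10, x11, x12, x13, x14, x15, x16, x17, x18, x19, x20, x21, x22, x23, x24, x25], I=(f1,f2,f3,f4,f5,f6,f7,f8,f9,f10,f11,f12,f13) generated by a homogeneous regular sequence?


codim=13, depth=dim(R/I)=25-13=12
Product=13*12=156


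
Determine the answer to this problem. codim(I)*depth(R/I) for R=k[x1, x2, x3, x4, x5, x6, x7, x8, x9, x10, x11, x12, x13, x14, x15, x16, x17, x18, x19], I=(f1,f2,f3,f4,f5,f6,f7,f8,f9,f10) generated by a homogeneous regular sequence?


codim=10, depth=dim(R/I)=19-10=9
Product=10*9=90


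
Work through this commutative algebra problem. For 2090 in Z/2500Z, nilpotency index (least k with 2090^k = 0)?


2090^k mod 2500:
k=1: 2090
k=2: 600
k=3: 1500
k=4: 0
First zero at k = 4


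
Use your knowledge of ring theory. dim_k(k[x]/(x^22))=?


Basis: 1,x,...,x^21
dim=22


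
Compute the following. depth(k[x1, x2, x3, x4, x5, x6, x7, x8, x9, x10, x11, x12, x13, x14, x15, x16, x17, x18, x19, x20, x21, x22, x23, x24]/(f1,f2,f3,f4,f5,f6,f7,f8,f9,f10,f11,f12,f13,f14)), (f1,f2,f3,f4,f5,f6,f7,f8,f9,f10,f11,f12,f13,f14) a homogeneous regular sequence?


depth(R)=24
depth(R/I)=24-14=10


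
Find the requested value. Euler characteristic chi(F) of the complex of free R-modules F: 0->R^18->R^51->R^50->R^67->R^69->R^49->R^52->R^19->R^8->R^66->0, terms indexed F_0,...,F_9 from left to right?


chi = sum (-1)^i * rank:
(-1)^0*18=18
(-1)^1*51=-51
(-1)^2*50=50
(-1)^3*67=-67
(-1)^4*69=69
(-1)^5*49=-49
(-1)^6*52=52
(-1)^7*19=-19
(-1)^8*8=8
(-1)^9*66=-66
chi=-55


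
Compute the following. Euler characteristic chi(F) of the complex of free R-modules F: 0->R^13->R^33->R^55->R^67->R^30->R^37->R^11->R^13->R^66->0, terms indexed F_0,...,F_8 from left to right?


chi = sum (-1)^i * rank:
(-1)^0*13=13
(-1)^1*33=-33
(-1)^2*55=55
(-1)^3*67=-67
(-1)^4*30=30
(-1)^5*37=-37
(-1)^6*11=11
(-1)^7*13=-13
(-1)^8*66=66
chi=25


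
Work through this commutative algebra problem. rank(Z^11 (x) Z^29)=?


rank(M(x)N) = rank(M)*rank(N)
11*29 = 319


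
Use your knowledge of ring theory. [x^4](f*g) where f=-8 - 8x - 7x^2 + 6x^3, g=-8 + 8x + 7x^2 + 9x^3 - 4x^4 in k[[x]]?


[x^4] = sum a_i*b_j, i+j=4
  -8*-4=32
  -8*9=-72
  -7*7=-49
  6*8=48
Sum=-41


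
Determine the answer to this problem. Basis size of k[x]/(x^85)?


Basis: 1,x,...,x^84
dim=85


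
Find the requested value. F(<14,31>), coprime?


gcd(14,31)=1 => F=ab-a-b=14*31-14-31=434-45=389


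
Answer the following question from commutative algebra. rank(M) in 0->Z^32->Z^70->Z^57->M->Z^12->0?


Alt sum=0:
(-1)^0*32 + (-1)^1*70 + (-1)^2*57 + (-1)^3*? + (-1)^4*12=0
rank(M)=31


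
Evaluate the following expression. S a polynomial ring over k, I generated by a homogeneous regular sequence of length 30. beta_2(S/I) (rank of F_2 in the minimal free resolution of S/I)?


Regular sequence => Koszul complex is the minimal free resolution.
Syz_1 minimally generated by Koszul relations f_i*e_j - f_j*e_i (i<j): mu(Syz_1) = beta_2 = C(m,2) = m(m-1)/2
m=30
30*29/2 = 435


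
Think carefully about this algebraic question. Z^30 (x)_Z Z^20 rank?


rank(M(x)N) = rank(M)*rank(N)
30*20 = 600


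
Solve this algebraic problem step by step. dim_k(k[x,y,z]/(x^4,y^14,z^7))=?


Basis: x^iy^jz^k, i<4,j<14,k<7
4*14*7=392


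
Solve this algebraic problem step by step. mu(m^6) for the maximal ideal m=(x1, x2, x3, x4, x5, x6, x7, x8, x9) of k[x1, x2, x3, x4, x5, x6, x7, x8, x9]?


Graded Nakayama: mu(m^d) = dim_k (m^d/m^(d+1)) = #degree-6 monomials in 9 vars
C(n+d-1,d)=C(14,6)=3003


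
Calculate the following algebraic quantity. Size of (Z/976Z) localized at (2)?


2-primary part: 976=2^4*61
Size=2^4=16


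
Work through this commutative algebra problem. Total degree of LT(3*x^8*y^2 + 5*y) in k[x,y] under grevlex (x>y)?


LT: 3*x^8*y^2
deg_x=8, deg_y=2
Total=8+2=10


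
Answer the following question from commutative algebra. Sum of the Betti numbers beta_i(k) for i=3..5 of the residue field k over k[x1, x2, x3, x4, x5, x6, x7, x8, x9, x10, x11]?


Koszul resolution: beta_i(k)=C(n,i), n=11
C(11,3)=165, C(11,4)=330, C(11,5)=462
Sum=957


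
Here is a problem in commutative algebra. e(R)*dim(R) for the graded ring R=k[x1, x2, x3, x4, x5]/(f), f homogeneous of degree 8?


e(R)=deg(f)=8, dim(R)=5-1=4
e*dim=8*4=32


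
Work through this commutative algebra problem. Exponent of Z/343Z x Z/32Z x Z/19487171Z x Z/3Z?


Exponent = lcm of the cyclic orders; pairwise coprime => product.
7^3*2^5*11^7*3^1=343*32*19487171*3=641673566688


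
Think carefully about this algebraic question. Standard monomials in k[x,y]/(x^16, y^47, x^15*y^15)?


k[x,y]/I, I = (x^16, y^47, x^15*y^15)
Rect: 16x47=752. Corner: (16-15)x(47-15)=32.
dim = 752-32 = 720


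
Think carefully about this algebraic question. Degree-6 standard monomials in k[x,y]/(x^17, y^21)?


k[x,y], I = (x^17, y^21), d = 6
Need i < 17 and d-i < 21.
Range: 0 <= i <= 6.
H(6) = 7


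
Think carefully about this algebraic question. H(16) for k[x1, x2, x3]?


C(d+n-1,n-1)=C(18,2)=153


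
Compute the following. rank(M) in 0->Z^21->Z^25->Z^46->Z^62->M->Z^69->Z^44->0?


Alt sum=0:
(-1)^0*21 + (-1)^1*25 + (-1)^2*46 + (-1)^3*62 + (-1)^4*? + (-1)^5*69 + (-1)^6*44=0
rank(M)=45


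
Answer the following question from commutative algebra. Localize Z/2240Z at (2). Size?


2-primary part: 2240=2^6*35
Size=2^6=64


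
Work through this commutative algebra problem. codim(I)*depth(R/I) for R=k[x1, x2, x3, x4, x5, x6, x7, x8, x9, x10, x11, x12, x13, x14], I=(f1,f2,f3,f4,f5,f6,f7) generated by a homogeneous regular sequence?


codim=7, depth=dim(R/I)=14-7=7
Product=7*7=49


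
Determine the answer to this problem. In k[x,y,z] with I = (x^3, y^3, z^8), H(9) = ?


Need i<3, j<3, k<8 with i+j+k=9.
For each i, j ranges over max(0,9-i-7)..min(2,9-i):
  i=0: j in [2,2] -> 1
  i=1: j in [1,2] -> 2
  i=2: j in [0,2] -> 3
H(9) = 1+2+3 = 6


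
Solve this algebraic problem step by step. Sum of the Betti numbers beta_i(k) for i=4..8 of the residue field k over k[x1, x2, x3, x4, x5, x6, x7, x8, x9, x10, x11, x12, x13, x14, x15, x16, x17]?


Koszul resolution: beta_i(k)=C(n,i), n=17
C(17,4)=2380, C(17,5)=6188, C(17,6)=12376, C(17,7)=19448, C(17,8)=24310
Sum=64702


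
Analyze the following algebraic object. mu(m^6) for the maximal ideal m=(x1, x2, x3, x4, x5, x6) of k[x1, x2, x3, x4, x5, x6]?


Graded Nakayama: mu(m^d) = dim_k (m^d/m^(d+1)) = #degree-6 monomials in 6 vars
C(n+d-1,d)=C(11,6)=462


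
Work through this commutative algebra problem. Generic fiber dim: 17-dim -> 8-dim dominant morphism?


dim(fiber)=dim(X)-dim(Y)=17-8=9


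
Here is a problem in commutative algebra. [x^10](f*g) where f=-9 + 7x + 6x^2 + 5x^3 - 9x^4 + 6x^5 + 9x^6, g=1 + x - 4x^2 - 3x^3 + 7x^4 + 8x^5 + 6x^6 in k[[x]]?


[x^10] = sum a_i*b_j, i+j=10
  -9*6=-54
  6*8=48
  9*7=63
Sum=57


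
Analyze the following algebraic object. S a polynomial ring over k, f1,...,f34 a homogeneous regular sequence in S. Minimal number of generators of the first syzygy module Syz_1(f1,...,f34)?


Regular sequence => Koszul complex is the minimal free resolution.
Syz_1 minimally generated by Koszul relations f_i*e_j - f_j*e_i (i<j): mu(Syz_1) = beta_2 = C(m,2) = m(m-1)/2
m=34
34*33/2 = 561


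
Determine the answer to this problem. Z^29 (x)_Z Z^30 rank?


rank(M(x)N) = rank(M)*rank(N)
29*30 = 870


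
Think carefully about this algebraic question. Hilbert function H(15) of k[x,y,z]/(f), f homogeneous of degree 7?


C(17,2)-C(10,2)=136-45=91


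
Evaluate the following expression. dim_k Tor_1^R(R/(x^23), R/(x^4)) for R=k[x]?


Tor_1(R/I,R/J)=(I cap J)/IJ=(x^23)/(x^27)
dim=27-23=min(23,4)=4


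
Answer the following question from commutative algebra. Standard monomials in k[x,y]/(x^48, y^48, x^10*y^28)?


k[x,y]/I, I = (x^48, y^48, x^10*y^28)
Rect: 48x48=2304. Corner: (48-10)x(48-28)=760.
dim = 2304-760 = 1544


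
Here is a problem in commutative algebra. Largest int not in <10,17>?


gcd(10,17)=1 => F=ab-a-b=10*17-10-17=170-27=143


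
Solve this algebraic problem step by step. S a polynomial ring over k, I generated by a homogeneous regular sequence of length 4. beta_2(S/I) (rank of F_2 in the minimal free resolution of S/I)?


Regular sequence => Koszul complex is the minimal free resolution.
Syz_1 minimally generated by Koszul relations f_i*e_j - f_j*e_i (i<j): mu(Syz_1) = beta_2 = C(m,2) = m(m-1)/2
m=4
4*3/2 = 6


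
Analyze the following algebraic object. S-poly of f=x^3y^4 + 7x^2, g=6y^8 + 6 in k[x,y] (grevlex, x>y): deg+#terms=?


LT(f)=x^3y^4, LT(g)=6y^8
lcm(LM)=x^3y^8
S(f,g) (scaled by 6 to clear denominators) = 6y^4*f - x^3*g = 42x^2y^4 - 6x^3
2 terms, deg 6.
6+2=8


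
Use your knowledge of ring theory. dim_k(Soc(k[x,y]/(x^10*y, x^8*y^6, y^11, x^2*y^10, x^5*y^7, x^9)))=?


Socle = ann(m) = span of standard monomials u with x*u, y*u in I (staircase corners).
Redundant generators: x^10*y
Minimal generators: x^9, x^8*y^6, x^5*y^7, x^2*y^10, y^11
Corners: xy^10, x^4y^9, x^7y^6, x^8y^5
Socle dim=4


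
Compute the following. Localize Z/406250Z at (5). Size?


5-primary part: 406250=5^6*26
Size=5^6=15625


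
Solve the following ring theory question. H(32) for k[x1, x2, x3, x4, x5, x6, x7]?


C(d+n-1,n-1)=C(38,6)=2760681


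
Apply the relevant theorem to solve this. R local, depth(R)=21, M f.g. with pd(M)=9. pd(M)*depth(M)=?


pd+depth=21
depth=21-9=12
pd*depth=9*12=108


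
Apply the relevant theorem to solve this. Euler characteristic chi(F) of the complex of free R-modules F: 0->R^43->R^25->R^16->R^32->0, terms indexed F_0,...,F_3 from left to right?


chi = sum (-1)^i * rank:
(-1)^0*43=43
(-1)^1*25=-25
(-1)^2*16=16
(-1)^3*32=-32
chi=2


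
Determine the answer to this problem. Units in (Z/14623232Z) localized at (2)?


Local ring = Z/512Z.
phi(512) = 2^8*(2-1) = 256


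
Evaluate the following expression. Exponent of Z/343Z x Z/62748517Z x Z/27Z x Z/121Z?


Exponent = lcm of the cyclic orders; pairwise coprime => product.
7^3*13^7*3^3*11^2=343*62748517*27*121=70314795928377


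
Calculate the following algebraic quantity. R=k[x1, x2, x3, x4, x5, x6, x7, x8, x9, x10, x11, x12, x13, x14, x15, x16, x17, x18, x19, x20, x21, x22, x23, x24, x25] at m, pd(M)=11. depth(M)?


pd+depth=depth(R)=25
depth=25-11=14


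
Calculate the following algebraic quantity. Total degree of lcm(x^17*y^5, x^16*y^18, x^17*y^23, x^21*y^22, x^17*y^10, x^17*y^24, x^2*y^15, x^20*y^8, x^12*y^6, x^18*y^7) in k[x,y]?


lcm = componentwise max:
x: max(17,16,17,21,17,17,2,20,12,18)=21
y: max(5,18,23,22,10,24,15,8,6,7)=24
Total=21+24=45


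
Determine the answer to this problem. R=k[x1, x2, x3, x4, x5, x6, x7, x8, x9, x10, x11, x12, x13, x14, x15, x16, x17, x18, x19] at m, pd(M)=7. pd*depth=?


pd+depth=19
depth=19-7=12
pd*depth=7*12=84


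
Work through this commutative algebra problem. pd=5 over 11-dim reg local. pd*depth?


pd+depth=11
depth=11-5=6
pd*depth=5*6=30


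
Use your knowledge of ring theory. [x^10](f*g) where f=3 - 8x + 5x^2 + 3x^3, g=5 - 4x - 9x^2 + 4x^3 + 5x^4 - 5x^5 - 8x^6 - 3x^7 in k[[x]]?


[x^10] = sum a_i*b_j, i+j=10
  3*-3=-9
Sum=-9


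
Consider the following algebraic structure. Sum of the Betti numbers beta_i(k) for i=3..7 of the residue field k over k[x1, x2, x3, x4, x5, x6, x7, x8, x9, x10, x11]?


Koszul resolution: beta_i(k)=C(n,i), n=11
C(11,3)=165, C(11,4)=330, C(11,5)=462, C(11,6)=462, C(11,7)=330
Sum=1749


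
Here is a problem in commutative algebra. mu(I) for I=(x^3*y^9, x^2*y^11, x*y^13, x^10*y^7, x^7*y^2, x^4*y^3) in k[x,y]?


Remove redundant (divisible by others).
x^10*y^7 redundant.
Min: x^7*y^2, x^4*y^3, x^3*y^9, x^2*y^11, x*y^13
Count=5


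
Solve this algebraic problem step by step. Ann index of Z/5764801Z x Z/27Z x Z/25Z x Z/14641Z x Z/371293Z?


Exponent = lcm of the cyclic orders; pairwise coprime => product.
7^8*3^3*5^2*11^4*13^5=5764801*27*25*14641*371293=21153176596946168775


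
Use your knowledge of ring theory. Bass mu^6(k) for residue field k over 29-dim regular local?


C(n,i)=C(29,6)=475020


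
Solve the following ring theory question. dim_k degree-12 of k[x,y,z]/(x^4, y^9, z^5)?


Need i<4, j<9, k<5 with i+j+k=12.
For each i, j ranges over max(0,12-i-4)..min(8,12-i):
  i=0: j in [8,8] -> 1
  i=1: j in [7,8] -> 2
  i=2: j in [6,8] -> 3
  i=3: j in [5,8] -> 4
H(12) = 1+2+3+4 = 10


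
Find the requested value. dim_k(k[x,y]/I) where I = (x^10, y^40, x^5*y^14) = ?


k[x,y]/I, I = (x^10, y^40, x^5*y^14)
Rect: 10x40=400. Corner: (10-5)x(40-14)=130.
dim = 400-130 = 270


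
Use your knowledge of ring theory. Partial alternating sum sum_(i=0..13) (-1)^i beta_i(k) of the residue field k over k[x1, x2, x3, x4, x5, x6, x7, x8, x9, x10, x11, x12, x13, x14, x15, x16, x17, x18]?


Koszul resolution: beta_i(k)=C(n,i), n=18
sum_(i=0..p) (-1)^i C(n,i) = (-1)^p C(n-1,p)
(-1)^13*C(17,13) = (-1)^13*2380 = -2380


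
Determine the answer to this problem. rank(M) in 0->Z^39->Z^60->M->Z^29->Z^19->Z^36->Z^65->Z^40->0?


Alt sum=0:
(-1)^0*39 + (-1)^1*60 + (-1)^2*? + (-1)^3*29 + (-1)^4*19 + (-1)^5*36 + (-1)^6*65 + (-1)^7*40=0
rank(M)=42


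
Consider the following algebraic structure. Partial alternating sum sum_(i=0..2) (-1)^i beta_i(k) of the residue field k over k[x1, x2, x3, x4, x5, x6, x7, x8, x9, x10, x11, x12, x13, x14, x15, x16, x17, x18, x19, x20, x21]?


Koszul resolution: beta_i(k)=C(n,i), n=21
sum_(i=0..p) (-1)^i C(n,i) = (-1)^p C(n-1,p)
(-1)^2*C(20,2) = (-1)^2*190 = 190


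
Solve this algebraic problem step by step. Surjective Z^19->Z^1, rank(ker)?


rank(ker) = 19-1 = 18


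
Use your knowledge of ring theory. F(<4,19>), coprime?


gcd(4,19)=1 => F=ab-a-b=4*19-4-19=76-23=53


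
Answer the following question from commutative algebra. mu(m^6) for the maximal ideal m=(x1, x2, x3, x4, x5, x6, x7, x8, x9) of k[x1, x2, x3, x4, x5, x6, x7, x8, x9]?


Graded Nakayama: mu(m^d) = dim_k (m^d/m^(d+1)) = #degree-6 monomials in 9 vars
C(n+d-1,d)=C(14,6)=3003


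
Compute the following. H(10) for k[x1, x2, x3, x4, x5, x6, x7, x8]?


C(d+n-1,n-1)=C(17,7)=19448


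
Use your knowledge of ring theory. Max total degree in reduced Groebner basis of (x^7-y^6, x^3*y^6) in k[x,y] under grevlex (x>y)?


LT(f1)=x^7, LT(f2)=x^3y^6, lcm=x^7y^6
S(f1,f2) = y^6*f1 - x^4*f2 = -y^12
Reduced GB = {f1, f2, y^12}; degrees 7, 9, 12
Max = 12


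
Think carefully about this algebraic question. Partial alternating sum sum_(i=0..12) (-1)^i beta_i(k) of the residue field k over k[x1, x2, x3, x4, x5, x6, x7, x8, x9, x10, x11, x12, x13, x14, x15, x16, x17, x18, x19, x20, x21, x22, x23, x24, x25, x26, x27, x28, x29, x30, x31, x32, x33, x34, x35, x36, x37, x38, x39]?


Koszul resolution: beta_i(k)=C(n,i), n=39
sum_(i=0..p) (-1)^i C(n,i) = (-1)^p C(n-1,p)
(-1)^12*C(38,12) = (-1)^12*2707475148 = 2707475148


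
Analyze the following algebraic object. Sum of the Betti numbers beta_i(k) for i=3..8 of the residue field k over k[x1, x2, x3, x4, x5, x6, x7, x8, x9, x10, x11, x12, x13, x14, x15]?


Koszul resolution: beta_i(k)=C(n,i), n=15
C(15,3)=455, C(15,4)=1365, C(15,5)=3003, C(15,6)=5005, C(15,7)=6435, C(15,8)=6435
Sum=22698


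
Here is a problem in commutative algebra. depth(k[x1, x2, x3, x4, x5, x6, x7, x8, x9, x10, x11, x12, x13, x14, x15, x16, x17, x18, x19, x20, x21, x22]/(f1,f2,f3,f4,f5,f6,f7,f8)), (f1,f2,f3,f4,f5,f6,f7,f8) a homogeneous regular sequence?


depth(R)=22
depth(R/I)=22-8=14


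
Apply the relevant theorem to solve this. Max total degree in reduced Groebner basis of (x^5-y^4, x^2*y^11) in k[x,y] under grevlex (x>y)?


LT(f1)=x^5, LT(f2)=x^2y^11, lcm=x^5y^11
S(f1,f2) = y^11*f1 - x^3*f2 = -y^15
Reduced GB = {f1, f2, y^15}; degrees 5, 13, 15
Max = 15


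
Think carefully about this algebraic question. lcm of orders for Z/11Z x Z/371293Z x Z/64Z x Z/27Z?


Exponent = lcm of the cyclic orders; pairwise coprime => product.
11^1*13^5*2^6*3^3=11*371293*64*27=7057537344


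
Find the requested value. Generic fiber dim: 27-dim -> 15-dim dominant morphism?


dim(fiber)=dim(X)-dim(Y)=27-15=12


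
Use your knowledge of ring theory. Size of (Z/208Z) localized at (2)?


2-primary part: 208=2^4*13
Size=2^4=16


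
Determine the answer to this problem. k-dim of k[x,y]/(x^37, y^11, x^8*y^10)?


k[x,y]/I, I = (x^37, y^11, x^8*y^10)
Rect: 37x11=407. Corner: (37-8)x(11-10)=29.
dim = 407-29 = 378


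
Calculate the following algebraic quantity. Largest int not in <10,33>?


gcd(10,33)=1 => F=ab-a-b=10*33-10-33=330-43=287


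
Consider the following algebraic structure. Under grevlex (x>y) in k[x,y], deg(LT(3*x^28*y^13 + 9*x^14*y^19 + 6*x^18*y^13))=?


LT: 3*x^28*y^13
deg_x=28, deg_y=13
Total=28+13=41


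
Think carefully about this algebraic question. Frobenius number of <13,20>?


gcd(13,20)=1 => F=ab-a-b=13*20-13-20=260-33=227


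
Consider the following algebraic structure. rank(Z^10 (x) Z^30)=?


rank(M(x)N) = rank(M)*rank(N)
10*30 = 300


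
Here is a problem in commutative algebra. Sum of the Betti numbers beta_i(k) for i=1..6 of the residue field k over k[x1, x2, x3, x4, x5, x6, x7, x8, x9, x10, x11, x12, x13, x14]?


Koszul resolution: beta_i(k)=C(n,i), n=14
C(14,1)=14, C(14,2)=91, C(14,3)=364, C(14,4)=1001, C(14,5)=2002, C(14,6)=3003
Sum=6475


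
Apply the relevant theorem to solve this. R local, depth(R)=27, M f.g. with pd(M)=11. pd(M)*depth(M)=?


pd+depth=27
depth=27-11=16
pd*depth=11*16=176


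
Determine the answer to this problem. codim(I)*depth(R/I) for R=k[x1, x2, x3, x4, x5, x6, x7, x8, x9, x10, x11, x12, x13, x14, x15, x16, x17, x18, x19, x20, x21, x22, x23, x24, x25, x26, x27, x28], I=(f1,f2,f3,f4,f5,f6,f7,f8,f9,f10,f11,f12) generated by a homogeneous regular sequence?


codim=12, depth=dim(R/I)=28-12=16
Product=12*16=192


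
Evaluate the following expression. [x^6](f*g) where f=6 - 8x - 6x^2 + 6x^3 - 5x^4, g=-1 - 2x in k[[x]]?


[x^6] = sum a_i*b_j, i+j=6
Sum=0


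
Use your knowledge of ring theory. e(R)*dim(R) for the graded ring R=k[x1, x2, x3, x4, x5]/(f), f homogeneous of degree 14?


e(R)=deg(f)=14, dim(R)=5-1=4
e*dim=14*4=56


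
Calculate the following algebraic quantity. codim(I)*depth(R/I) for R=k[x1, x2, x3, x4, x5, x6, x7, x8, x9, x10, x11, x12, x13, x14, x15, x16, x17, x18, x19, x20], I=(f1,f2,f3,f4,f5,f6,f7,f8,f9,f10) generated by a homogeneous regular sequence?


codim=10, depth=dim(R/I)=20-10=10
Product=10*10=100


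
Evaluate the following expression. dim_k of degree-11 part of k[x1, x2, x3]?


C(d+n-1,n-1)=C(13,2)=78


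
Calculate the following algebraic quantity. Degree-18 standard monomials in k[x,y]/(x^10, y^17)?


k[x,y], I = (x^10, y^17), d = 18
Need i < 10 and d-i < 17.
Range: 2 <= i <= 9.
H(18) = 8


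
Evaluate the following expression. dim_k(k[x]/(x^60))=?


Basis: 1,x,...,x^59
dim=60


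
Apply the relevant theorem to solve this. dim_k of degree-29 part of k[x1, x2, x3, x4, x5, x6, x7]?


C(d+n-1,n-1)=C(35,6)=1623160


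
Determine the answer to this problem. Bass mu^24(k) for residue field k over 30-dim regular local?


C(n,i)=C(30,24)=593775


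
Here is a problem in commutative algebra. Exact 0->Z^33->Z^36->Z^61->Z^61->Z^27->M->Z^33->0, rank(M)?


Alt sum=0:
(-1)^0*33 + (-1)^1*36 + (-1)^2*61 + (-1)^3*61 + (-1)^4*27 + (-1)^5*? + (-1)^6*33=0
rank(M)=57


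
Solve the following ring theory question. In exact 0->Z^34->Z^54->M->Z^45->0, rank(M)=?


Alt sum=0:
(-1)^0*34 + (-1)^1*54 + (-1)^2*? + (-1)^3*45=0
rank(M)=65


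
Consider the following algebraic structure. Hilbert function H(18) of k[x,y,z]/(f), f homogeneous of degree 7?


C(20,2)-C(13,2)=190-78=112


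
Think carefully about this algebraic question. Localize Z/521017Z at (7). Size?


7-primary part: 521017=7^5*31
Size=7^5=16807


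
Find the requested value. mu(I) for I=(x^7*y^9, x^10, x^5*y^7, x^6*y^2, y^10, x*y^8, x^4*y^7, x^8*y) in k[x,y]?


Remove redundant (divisible by others).
x^5*y^7 redundant.
x^7*y^9 redundant.
Min: x^10, x^8*y, x^6*y^2, x^4*y^7, x*y^8, y^10
Count=6


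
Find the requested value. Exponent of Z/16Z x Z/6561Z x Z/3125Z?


Exponent = lcm of the cyclic orders; pairwise coprime => product.
2^4*3^8*5^5=16*6561*3125=328050000


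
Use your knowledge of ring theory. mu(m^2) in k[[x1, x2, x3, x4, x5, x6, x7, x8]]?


C(n+d-1,d)=C(9,2)=36


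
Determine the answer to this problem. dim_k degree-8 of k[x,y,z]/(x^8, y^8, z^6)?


Need i<8, j<8, k<6 with i+j+k=8.
For each i, j ranges over max(0,8-i-5)..min(7,8-i):
  i=0: j in [3,7] -> 5
  i=1: j in [2,7] -> 6
  i=2: j in [1,6] -> 6
  i=3: j in [0,5] -> 6
  i=4: j in [0,4] -> 5
  i=5: j in [0,3] -> 4
  i=6: j in [0,2] -> 3
  i=7: j in [0,1] -> 2
H(8) = 5+6+6+6+5+4+3+2 = 37


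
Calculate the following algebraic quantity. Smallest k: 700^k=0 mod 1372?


700^k mod 1372:
k=1: 700
k=2: 196
k=3: 0
First zero at k = 3


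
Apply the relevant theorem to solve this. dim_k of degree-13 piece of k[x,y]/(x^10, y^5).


k[x,y], I = (x^10, y^5), d = 13
Need i < 10 and d-i < 5.
Range: 9 <= i <= 9.
H(13) = 1


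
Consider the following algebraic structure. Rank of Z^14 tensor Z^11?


rank(M(x)N) = rank(M)*rank(N)
14*11 = 154


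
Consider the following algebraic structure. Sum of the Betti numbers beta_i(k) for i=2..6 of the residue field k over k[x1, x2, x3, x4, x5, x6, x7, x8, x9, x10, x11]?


Koszul resolution: beta_i(k)=C(n,i), n=11
C(11,2)=55, C(11,3)=165, C(11,4)=330, C(11,5)=462, C(11,6)=462
Sum=1474


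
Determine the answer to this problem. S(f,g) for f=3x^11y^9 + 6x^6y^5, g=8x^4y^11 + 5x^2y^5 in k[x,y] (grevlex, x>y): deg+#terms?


LT(f)=3x^11y^9, LT(g)=8x^4y^11
lcm(LM)=x^11y^11
S(f,g) (scaled by 24 to clear denominators) = 8y^2*f - 3x^7*g = -15x^9y^5 + 48x^6y^7
2 terms, deg 14.
14+2=16


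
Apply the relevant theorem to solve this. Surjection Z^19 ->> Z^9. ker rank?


rank(ker) = 19-9 = 10


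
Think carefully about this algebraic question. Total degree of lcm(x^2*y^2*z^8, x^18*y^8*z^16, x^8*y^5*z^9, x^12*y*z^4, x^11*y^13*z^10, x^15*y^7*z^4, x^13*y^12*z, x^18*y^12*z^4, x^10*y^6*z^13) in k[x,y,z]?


lcm = componentwise max:
x: max(2,18,8,12,11,15,13,18,10)=18
y: max(2,8,5,1,13,7,12,12,6)=13
z: max(8,16,9,4,10,4,1,4,13)=16
Total=18+13+16=47


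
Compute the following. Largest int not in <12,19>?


gcd(12,19)=1 => F=ab-a-b=12*19-12-19=228-31=197


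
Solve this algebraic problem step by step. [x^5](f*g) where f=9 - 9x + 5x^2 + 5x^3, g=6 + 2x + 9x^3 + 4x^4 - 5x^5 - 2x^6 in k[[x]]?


[x^5] = sum a_i*b_j, i+j=5
  9*-5=-45
  -9*4=-36
  5*9=45
Sum=-36


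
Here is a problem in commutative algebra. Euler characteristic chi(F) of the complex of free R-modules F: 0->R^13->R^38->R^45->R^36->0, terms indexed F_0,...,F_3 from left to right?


chi = sum (-1)^i * rank:
(-1)^0*13=13
(-1)^1*38=-38
(-1)^2*45=45
(-1)^3*36=-36
chi=-16


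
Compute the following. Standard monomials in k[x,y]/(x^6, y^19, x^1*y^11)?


k[x,y]/I, I = (x^6, y^19, x^1*y^11)
Rect: 6x19=114. Corner: (6-1)x(19-11)=40.
dim = 114-40 = 74


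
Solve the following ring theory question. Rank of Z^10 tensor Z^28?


rank(M(x)N) = rank(M)*rank(N)
10*28 = 280


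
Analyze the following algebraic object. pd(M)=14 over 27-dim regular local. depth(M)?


pd+depth=depth(R)=27
depth=27-14=13


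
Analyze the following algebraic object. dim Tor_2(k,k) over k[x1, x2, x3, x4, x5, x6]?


Koszul: C(n,i)=C(6,2)=15


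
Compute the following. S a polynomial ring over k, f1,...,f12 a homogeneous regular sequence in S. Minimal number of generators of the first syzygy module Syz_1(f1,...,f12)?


Regular sequence => Koszul complex is the minimal free resolution.
Syz_1 minimally generated by Koszul relations f_i*e_j - f_j*e_i (i<j): mu(Syz_1) = beta_2 = C(m,2) = m(m-1)/2
m=12
12*11/2 = 66


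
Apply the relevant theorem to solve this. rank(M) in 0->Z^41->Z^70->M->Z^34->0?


Alt sum=0:
(-1)^0*41 + (-1)^1*70 + (-1)^2*? + (-1)^3*34=0
rank(M)=63


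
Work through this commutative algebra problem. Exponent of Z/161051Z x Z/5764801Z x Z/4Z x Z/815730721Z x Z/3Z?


Exponent = lcm of the cyclic orders; pairwise coprime => product.
11^5*7^8*2^2*13^8*3^1=161051*5764801*4*815730721*3=9088156778993743302852


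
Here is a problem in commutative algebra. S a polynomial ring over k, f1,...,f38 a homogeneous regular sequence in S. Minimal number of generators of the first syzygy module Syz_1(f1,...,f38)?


Regular sequence => Koszul complex is the minimal free resolution.
Syz_1 minimally generated by Koszul relations f_i*e_j - f_j*e_i (i<j): mu(Syz_1) = beta_2 = C(m,2) = m(m-1)/2
m=38
38*37/2 = 703


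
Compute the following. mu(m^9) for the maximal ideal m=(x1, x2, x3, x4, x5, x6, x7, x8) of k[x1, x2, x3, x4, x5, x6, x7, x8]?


Graded Nakayama: mu(m^d) = dim_k (m^d/m^(d+1)) = #degree-9 monomials in 8 vars
C(n+d-1,d)=C(16,9)=11440


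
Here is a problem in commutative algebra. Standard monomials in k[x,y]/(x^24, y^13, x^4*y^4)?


k[x,y]/I, I = (x^24, y^13, x^4*y^4)
Rect: 24x13=312. Corner: (24-4)x(13-4)=180.
dim = 312-180 = 132


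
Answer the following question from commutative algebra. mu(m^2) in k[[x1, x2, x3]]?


C(n+d-1,d)=C(4,2)=6


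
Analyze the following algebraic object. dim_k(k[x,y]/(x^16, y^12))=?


Basis: x^i*y^j, i<16, j<12
16*12=192


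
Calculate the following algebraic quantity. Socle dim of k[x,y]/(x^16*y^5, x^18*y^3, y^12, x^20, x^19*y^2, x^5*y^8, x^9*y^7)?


Socle = ann(m) = span of standard monomials u with x*u, y*u in I (staircase corners).
Minimal generators: x^20, x^19*y^2, x^18*y^3, x^16*y^5, x^9*y^7, x^5*y^8, y^12
Corners: x^4y^11, x^8y^7, x^15y^6, x^17y^4, x^18y^2, x^19y
Socle dim=6


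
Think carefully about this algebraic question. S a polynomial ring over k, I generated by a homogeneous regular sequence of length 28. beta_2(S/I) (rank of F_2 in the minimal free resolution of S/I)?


Regular sequence => Koszul complex is the minimal free resolution.
Syz_1 minimally generated by Koszul relations f_i*e_j - f_j*e_i (i<j): mu(Syz_1) = beta_2 = C(m,2) = m(m-1)/2
m=28
28*27/2 = 378


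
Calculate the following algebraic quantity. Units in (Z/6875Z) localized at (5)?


Local ring = Z/625Z.
phi(625) = 5^3*(5-1) = 500


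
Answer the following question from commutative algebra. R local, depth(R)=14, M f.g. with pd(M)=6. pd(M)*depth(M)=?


pd+depth=14
depth=14-6=8
pd*depth=6*8=48


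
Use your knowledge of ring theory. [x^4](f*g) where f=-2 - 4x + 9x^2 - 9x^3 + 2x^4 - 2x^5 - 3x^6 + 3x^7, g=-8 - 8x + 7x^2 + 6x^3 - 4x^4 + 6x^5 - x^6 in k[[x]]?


[x^4] = sum a_i*b_j, i+j=4
  -2*-4=8
  -4*6=-24
  9*7=63
  -9*-8=72
  2*-8=-16
Sum=103


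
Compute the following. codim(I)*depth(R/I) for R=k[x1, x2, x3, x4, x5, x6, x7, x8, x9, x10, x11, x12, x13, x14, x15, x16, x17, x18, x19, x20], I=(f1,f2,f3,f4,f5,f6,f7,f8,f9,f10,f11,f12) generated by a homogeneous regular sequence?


codim=12, depth=dim(R/I)=20-12=8
Product=12*8=96


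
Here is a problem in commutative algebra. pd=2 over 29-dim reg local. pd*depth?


pd+depth=29
depth=29-2=27
pd*depth=2*27=54


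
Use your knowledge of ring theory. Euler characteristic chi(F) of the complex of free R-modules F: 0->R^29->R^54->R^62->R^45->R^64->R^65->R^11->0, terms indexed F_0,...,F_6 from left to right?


chi = sum (-1)^i * rank:
(-1)^0*29=29
(-1)^1*54=-54
(-1)^2*62=62
(-1)^3*45=-45
(-1)^4*64=64
(-1)^5*65=-65
(-1)^6*11=11
chi=2


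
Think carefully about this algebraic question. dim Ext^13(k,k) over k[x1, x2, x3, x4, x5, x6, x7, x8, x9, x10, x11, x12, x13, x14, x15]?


C(n,i)=C(15,13)=105


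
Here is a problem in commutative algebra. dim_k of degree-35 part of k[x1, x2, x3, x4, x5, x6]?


C(d+n-1,n-1)=C(40,5)=658008


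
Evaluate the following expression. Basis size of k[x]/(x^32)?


Basis: 1,x,...,x^31
dim=32


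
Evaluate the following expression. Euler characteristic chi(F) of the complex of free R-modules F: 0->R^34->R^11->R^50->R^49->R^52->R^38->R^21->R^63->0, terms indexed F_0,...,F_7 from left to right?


chi = sum (-1)^i * rank:
(-1)^0*34=34
(-1)^1*11=-11
(-1)^2*50=50
(-1)^3*49=-49
(-1)^4*52=52
(-1)^5*38=-38
(-1)^6*21=21
(-1)^7*63=-63
chi=-4


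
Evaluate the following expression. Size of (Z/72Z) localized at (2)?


2-primary part: 72=2^3*9
Size=2^3=8


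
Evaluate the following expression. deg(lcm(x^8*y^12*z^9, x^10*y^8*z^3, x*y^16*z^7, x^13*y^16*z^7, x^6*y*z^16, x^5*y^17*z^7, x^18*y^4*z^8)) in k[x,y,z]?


lcm = componentwise max:
x: max(8,10,1,13,6,5,18)=18
y: max(12,8,16,16,1,17,4)=17
z: max(9,3,7,7,16,7,8)=16
Total=18+17+16=51


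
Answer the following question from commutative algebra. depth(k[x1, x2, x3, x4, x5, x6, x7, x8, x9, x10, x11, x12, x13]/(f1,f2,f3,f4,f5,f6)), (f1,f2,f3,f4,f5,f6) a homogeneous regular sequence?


depth(R)=13
depth(R/I)=13-6=7


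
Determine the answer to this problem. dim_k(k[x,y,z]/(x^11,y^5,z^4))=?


Basis: x^iy^jz^k, i<11,j<5,k<4
11*5*4=220


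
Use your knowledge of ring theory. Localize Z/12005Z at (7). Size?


7-primary part: 12005=7^4*5
Size=7^4=2401


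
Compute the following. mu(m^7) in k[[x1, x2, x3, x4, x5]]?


C(n+d-1,d)=C(11,7)=330


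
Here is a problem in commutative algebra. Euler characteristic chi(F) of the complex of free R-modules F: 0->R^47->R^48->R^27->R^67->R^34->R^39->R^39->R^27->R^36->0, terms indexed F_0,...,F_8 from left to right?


chi = sum (-1)^i * rank:
(-1)^0*47=47
(-1)^1*48=-48
(-1)^2*27=27
(-1)^3*67=-67
(-1)^4*34=34
(-1)^5*39=-39
(-1)^6*39=39
(-1)^7*27=-27
(-1)^8*36=36
chi=2


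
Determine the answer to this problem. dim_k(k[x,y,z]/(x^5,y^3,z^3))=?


Basis: x^iy^jz^k, i<5,j<3,k<3
5*3*3=45


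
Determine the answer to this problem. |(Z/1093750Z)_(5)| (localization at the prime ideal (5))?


5-primary part: 1093750=5^7*14
Size=5^7=78125


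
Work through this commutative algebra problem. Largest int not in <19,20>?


gcd(19,20)=1 => F=ab-a-b=19*20-19-20=380-39=341


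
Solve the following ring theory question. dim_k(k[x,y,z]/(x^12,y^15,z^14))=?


Basis: x^iy^jz^k, i<12,j<15,k<14
12*15*14=2520


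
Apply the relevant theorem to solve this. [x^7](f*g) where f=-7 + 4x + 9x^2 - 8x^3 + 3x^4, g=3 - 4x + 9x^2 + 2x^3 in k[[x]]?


[x^7] = sum a_i*b_j, i+j=7
  3*2=6
Sum=6


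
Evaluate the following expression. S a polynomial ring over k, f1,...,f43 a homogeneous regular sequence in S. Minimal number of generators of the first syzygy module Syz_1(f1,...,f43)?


Regular sequence => Koszul complex is the minimal free resolution.
Syz_1 minimally generated by Koszul relations f_i*e_j - f_j*e_i (i<j): mu(Syz_1) = beta_2 = C(m,2) = m(m-1)/2
m=43
43*42/2 = 903


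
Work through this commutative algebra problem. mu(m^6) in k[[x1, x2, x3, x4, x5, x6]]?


C(n+d-1,d)=C(11,6)=462


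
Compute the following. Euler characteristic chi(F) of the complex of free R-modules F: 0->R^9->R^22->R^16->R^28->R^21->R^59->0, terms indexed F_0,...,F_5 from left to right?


chi = sum (-1)^i * rank:
(-1)^0*9=9
(-1)^1*22=-22
(-1)^2*16=16
(-1)^3*28=-28
(-1)^4*21=21
(-1)^5*59=-59
chi=-63


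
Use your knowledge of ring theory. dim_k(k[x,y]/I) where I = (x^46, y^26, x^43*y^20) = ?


k[x,y]/I, I = (x^46, y^26, x^43*y^20)
Rect: 46x26=1196. Corner: (46-43)x(26-20)=18.
dim = 1196-18 = 1178


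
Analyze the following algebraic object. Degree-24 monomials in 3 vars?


C(d+n-1,n-1)=C(26,2)=325


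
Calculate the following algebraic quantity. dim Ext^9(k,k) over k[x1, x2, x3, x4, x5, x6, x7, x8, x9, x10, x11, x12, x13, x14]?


C(n,i)=C(14,9)=2002


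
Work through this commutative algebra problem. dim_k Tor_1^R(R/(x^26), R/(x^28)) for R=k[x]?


Tor_1(R/I,R/J)=(I cap J)/IJ=(x^28)/(x^54)
dim=54-28=min(26,28)=26


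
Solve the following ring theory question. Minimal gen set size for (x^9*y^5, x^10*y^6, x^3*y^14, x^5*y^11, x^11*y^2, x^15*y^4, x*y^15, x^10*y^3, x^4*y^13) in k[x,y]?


Remove redundant (divisible by others).
x^15*y^4 redundant.
x^10*y^6 redundant.
Min: x^11*y^2, x^10*y^3, x^9*y^5, x^5*y^11, x^4*y^13, x^3*y^14, x*y^15
Count=7
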